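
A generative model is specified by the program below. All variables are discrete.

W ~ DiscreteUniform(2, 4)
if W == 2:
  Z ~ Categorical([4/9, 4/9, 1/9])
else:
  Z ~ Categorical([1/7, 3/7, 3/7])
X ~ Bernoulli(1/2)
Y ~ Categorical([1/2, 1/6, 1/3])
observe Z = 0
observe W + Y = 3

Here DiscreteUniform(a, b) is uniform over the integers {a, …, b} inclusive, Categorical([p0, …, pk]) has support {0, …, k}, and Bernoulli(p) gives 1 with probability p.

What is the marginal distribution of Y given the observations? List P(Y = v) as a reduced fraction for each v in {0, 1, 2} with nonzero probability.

Enumerate traces; 4 have nonzero weight after conditioning:
  (W=2, Z=0, X=0, Y=1) weight 1/81
  (W=2, Z=0, X=1, Y=1) weight 1/81
  (W=3, Z=0, X=0, Y=0) weight 1/84
  (W=3, Z=0, X=1, Y=0) weight 1/84
Group by Y:
  weight(Y=0) = 1/42
  weight(Y=1) = 2/81
Total weight = 1/42 + 2/81 = 55/1134
P(Y=0 | obs) = 1/42 / 55/1134 = 27/55
P(Y=1 | obs) = 2/81 / 55/1134 = 28/55

P(Y=0) = 27/55, P(Y=1) = 28/55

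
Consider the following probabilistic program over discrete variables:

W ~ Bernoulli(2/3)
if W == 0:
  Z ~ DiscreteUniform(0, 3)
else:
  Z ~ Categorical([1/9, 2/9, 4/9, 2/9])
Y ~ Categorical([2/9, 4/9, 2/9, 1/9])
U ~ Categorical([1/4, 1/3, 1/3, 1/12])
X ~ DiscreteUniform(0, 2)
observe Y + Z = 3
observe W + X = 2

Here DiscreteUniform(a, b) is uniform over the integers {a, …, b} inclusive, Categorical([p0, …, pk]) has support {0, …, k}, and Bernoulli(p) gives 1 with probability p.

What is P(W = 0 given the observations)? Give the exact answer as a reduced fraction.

P(W = 0 | obs) = 81/281

Enumerate traces; 32 have nonzero weight after conditioning:
  (W=0, Z=0, Y=3, U=0, X=2) weight 1/1296
  (W=0, Z=0, Y=3, U=1, X=2) weight 1/972
  (W=0, Z=0, Y=3, U=2, X=2) weight 1/972
  (W=0, Z=0, Y=3, U=3, X=2) weight 1/3888
  (W=0, Z=1, Y=2, U=0, X=2) weight 1/648
  (W=0, Z=1, Y=2, U=1, X=2) weight 1/486
  (W=0, Z=1, Y=2, U=2, X=2) weight 1/486
  (W=0, Z=1, Y=2, U=3, X=2) weight 1/1944
  (W=1, Z=0, Y=3, U=0, X=1) weight 1/1458
  … 23 more
Group by W:
  weight(W=0) = 1/36
  weight(W=1) = 50/729
Total weight = 1/36 + 50/729 = 281/2916
P(W=0 | obs) = 1/36 / 281/2916 = 81/281
P(W=1 | obs) = 50/729 / 281/2916 = 200/281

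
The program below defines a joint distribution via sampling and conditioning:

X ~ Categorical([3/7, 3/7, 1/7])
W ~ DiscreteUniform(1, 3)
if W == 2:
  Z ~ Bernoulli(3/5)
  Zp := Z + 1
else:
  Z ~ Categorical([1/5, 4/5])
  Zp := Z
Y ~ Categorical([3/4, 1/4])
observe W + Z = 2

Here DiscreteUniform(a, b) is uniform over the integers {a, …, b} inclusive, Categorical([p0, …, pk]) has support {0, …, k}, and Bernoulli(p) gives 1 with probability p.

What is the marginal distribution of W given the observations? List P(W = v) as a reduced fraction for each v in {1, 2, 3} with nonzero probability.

P(W=1) = 2/3, P(W=2) = 1/3

Enumerate traces; 12 have nonzero weight after conditioning:
  (X=0, W=1, Z=1, Y=0) weight 3/35
  (X=0, W=1, Z=1, Y=1) weight 1/35
  (X=0, W=2, Z=0, Y=0) weight 3/70
  (X=0, W=2, Z=0, Y=1) weight 1/70
  (X=1, W=1, Z=1, Y=0) weight 3/35
  (X=1, W=1, Z=1, Y=1) weight 1/35
  (X=1, W=2, Z=0, Y=0) weight 3/70
  (X=1, W=2, Z=0, Y=1) weight 1/70
  … 4 more
Group by W:
  weight(W=1) = 4/15
  weight(W=2) = 2/15
Total weight = 4/15 + 2/15 = 2/5
P(W=1 | obs) = 4/15 / 2/5 = 2/3
P(W=2 | obs) = 2/15 / 2/5 = 1/3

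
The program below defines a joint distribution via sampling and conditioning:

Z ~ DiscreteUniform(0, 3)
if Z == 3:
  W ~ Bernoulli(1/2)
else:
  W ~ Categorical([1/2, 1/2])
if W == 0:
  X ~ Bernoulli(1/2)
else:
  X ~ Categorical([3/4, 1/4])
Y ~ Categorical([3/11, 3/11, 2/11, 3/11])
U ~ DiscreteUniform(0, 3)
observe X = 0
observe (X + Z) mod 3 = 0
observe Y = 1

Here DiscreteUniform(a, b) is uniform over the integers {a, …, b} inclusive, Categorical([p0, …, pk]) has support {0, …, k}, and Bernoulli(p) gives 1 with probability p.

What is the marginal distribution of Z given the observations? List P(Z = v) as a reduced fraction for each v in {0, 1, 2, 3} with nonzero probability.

P(Z=0) = 1/2, P(Z=3) = 1/2

Enumerate traces; 16 have nonzero weight after conditioning:
  (Z=0, W=0, X=0, Y=1, U=0) weight 3/704
  (Z=0, W=0, X=0, Y=1, U=1) weight 3/704
  (Z=0, W=0, X=0, Y=1, U=2) weight 3/704
  (Z=0, W=0, X=0, Y=1, U=3) weight 3/704
  (Z=0, W=1, X=0, Y=1, U=0) weight 9/1408
  (Z=0, W=1, X=0, Y=1, U=1) weight 9/1408
  (Z=0, W=1, X=0, Y=1, U=2) weight 9/1408
  (Z=0, W=1, X=0, Y=1, U=3) weight 9/1408
  (Z=3, W=0, X=0, Y=1, U=0) weight 3/704
  … 7 more
Group by Z:
  weight(Z=0) = 15/352
  weight(Z=3) = 15/352
Total weight = 15/352 + 15/352 = 15/176
P(Z=0 | obs) = 15/352 / 15/176 = 1/2
P(Z=3 | obs) = 15/352 / 15/176 = 1/2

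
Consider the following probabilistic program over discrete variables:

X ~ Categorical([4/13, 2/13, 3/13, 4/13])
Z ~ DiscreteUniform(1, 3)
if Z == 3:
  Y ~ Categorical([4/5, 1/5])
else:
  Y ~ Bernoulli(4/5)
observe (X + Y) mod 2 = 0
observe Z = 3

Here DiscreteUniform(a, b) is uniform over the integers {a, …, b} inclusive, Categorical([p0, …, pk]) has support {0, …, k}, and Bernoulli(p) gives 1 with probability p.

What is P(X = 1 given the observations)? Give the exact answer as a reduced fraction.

P(X = 1 | obs) = 1/17

Enumerate traces; 4 have nonzero weight after conditioning:
  (X=0, Z=3, Y=0) weight 16/195
  (X=1, Z=3, Y=1) weight 2/195
  (X=2, Z=3, Y=0) weight 4/65
  (X=3, Z=3, Y=1) weight 4/195
Group by X:
  weight(X=0) = 16/195
  weight(X=1) = 2/195
  weight(X=2) = 4/65
  weight(X=3) = 4/195
Total weight = 16/195 + 2/195 + 4/65 + 4/195 = 34/195
P(X=0 | obs) = 16/195 / 34/195 = 8/17
P(X=1 | obs) = 2/195 / 34/195 = 1/17
P(X=2 | obs) = 4/65 / 34/195 = 6/17
P(X=3 | obs) = 4/195 / 34/195 = 2/17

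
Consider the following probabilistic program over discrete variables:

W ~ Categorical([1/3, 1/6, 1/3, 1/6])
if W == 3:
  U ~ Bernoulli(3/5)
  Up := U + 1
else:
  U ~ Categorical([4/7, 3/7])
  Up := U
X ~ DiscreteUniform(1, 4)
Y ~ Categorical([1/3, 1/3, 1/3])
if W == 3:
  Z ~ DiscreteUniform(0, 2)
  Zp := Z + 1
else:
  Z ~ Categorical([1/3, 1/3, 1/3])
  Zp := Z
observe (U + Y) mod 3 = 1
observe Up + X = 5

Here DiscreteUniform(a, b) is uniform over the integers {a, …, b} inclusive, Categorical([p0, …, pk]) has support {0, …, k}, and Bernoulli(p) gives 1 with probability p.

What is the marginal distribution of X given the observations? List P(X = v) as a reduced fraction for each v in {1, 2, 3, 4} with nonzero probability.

P(X=3) = 21/110, P(X=4) = 89/110

Enumerate traces; 15 have nonzero weight after conditioning:
  (W=0, U=1, X=4, Y=0, Z=0) weight 1/252
  (W=0, U=1, X=4, Y=0, Z=1) weight 1/252
  (W=0, U=1, X=4, Y=0, Z=2) weight 1/252
  (W=1, U=1, X=4, Y=0, Z=0) weight 1/504
  (W=1, U=1, X=4, Y=0, Z=1) weight 1/504
  (W=1, U=1, X=4, Y=0, Z=2) weight 1/504
  (W=2, U=1, X=4, Y=0, Z=0) weight 1/252
  (W=2, U=1, X=4, Y=0, Z=1) weight 1/252
  (W=3, U=1, X=3, Y=0, Z=0) weight 1/360
  … 6 more
Group by X:
  weight(X=3) = 1/120
  weight(X=4) = 89/2520
Total weight = 1/120 + 89/2520 = 11/252
P(X=3 | obs) = 1/120 / 11/252 = 21/110
P(X=4 | obs) = 89/2520 / 11/252 = 89/110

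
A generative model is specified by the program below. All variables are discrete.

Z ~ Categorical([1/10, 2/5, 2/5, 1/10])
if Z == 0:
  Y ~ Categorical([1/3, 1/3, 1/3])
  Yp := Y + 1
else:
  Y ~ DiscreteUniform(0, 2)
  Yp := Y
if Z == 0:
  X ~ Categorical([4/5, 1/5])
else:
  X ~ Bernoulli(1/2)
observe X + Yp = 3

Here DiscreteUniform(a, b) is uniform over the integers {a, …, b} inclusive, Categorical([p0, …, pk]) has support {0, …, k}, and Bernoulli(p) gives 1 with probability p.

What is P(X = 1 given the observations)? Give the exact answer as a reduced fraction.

Enumerate traces; 5 have nonzero weight after conditioning:
  (Z=0, Y=1, X=1) weight 1/150
  (Z=0, Y=2, X=0) weight 2/75
  (Z=1, Y=2, X=1) weight 1/15
  (Z=2, Y=2, X=1) weight 1/15
  (Z=3, Y=2, X=1) weight 1/60
Group by X:
  weight(X=0) = 2/75
  weight(X=1) = 47/300
Total weight = 2/75 + 47/300 = 11/60
P(X=0 | obs) = 2/75 / 11/60 = 8/55
P(X=1 | obs) = 47/300 / 11/60 = 47/55

P(X = 1 | obs) = 47/55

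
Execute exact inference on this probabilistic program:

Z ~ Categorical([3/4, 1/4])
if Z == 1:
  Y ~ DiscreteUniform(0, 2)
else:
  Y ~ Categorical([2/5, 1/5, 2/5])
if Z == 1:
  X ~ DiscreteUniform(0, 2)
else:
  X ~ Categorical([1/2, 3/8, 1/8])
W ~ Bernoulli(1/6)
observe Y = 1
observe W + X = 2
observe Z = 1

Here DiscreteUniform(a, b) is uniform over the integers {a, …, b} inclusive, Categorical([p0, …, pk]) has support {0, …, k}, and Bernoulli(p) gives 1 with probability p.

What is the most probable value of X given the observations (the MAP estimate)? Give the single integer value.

Enumerate traces; 2 have nonzero weight after conditioning:
  (Z=1, Y=1, X=1, W=1) weight 1/216
  (Z=1, Y=1, X=2, W=0) weight 5/216
Group by X:
  weight(X=1) = 1/216
  weight(X=2) = 5/216
Total weight = 1/216 + 5/216 = 1/36
P(X=1 | obs) = 1/216 / 1/36 = 1/6
P(X=2 | obs) = 5/216 / 1/36 = 5/6
argmax = 2

argmax_v P(X = v | obs) = 2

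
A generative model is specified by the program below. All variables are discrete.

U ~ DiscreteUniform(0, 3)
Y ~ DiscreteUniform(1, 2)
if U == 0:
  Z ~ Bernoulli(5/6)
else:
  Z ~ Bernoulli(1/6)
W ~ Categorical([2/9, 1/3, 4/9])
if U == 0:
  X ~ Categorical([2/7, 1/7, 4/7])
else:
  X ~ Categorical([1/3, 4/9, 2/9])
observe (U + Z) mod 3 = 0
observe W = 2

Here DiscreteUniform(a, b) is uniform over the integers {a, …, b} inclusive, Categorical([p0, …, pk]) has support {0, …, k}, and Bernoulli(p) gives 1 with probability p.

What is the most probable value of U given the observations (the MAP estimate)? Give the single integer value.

Enumerate traces; 18 have nonzero weight after conditioning:
  (U=0, Y=1, Z=0, W=2, X=0) weight 1/378
  (U=0, Y=1, Z=0, W=2, X=1) weight 1/756
  (U=0, Y=1, Z=0, W=2, X=2) weight 1/189
  (U=0, Y=2, Z=0, W=2, X=0) weight 1/378
  (U=0, Y=2, Z=0, W=2, X=1) weight 1/756
  (U=0, Y=2, Z=0, W=2, X=2) weight 1/189
  (U=2, Y=1, Z=1, W=2, X=0) weight 1/324
  (U=2, Y=1, Z=1, W=2, X=1) weight 1/243
  (U=3, Y=1, Z=0, W=2, X=0) weight 5/324
  … 9 more
Group by U:
  weight(U=0) = 1/54
  weight(U=2) = 1/54
  weight(U=3) = 5/54
Total weight = 1/54 + 1/54 + 5/54 = 7/54
P(U=0 | obs) = 1/54 / 7/54 = 1/7
P(U=2 | obs) = 1/54 / 7/54 = 1/7
P(U=3 | obs) = 5/54 / 7/54 = 5/7
argmax = 3

argmax_v P(U = v | obs) = 3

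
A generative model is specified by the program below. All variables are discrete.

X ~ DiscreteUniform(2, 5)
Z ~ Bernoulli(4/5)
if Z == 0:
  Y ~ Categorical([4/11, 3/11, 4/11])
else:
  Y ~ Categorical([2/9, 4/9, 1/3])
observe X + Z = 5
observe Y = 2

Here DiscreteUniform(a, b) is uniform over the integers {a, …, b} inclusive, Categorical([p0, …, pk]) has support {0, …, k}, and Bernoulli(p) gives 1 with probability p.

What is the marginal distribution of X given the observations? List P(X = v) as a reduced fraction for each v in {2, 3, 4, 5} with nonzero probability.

Enumerate traces; 2 have nonzero weight after conditioning:
  (X=4, Z=1, Y=2) weight 1/15
  (X=5, Z=0, Y=2) weight 1/55
Group by X:
  weight(X=4) = 1/15
  weight(X=5) = 1/55
Total weight = 1/15 + 1/55 = 14/165
P(X=4 | obs) = 1/15 / 14/165 = 11/14
P(X=5 | obs) = 1/55 / 14/165 = 3/14

P(X=4) = 11/14, P(X=5) = 3/14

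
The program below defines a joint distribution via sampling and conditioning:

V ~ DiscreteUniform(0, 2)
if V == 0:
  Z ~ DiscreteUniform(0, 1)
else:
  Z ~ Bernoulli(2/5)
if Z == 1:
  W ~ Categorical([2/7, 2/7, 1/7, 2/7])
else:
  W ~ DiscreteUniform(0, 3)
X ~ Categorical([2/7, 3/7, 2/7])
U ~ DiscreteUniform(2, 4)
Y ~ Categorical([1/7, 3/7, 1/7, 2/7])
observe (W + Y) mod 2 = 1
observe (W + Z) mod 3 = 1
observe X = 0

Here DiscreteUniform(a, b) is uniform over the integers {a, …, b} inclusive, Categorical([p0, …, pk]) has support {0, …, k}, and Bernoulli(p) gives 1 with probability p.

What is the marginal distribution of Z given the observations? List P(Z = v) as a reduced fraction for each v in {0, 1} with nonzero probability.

Enumerate traces; 54 have nonzero weight after conditioning:
  (V=0, Z=0, W=1, X=0, U=2, Y=0) weight 1/1764
  (V=0, Z=0, W=1, X=0, U=2, Y=2) weight 1/1764
  (V=0, Z=0, W=1, X=0, U=3, Y=0) weight 1/1764
  (V=0, Z=0, W=1, X=0, U=3, Y=2) weight 1/1764
  (V=0, Z=0, W=1, X=0, U=4, Y=0) weight 1/1764
  (V=0, Z=0, W=1, X=0, U=4, Y=2) weight 1/1764
  (V=0, Z=1, W=0, X=0, U=2, Y=1) weight 2/1029
  (V=0, Z=1, W=0, X=0, U=2, Y=3) weight 4/3087
  … 46 more
Group by Z:
  weight(Z=0) = 17/1470
  weight(Z=1) = 26/735
Total weight = 17/1470 + 26/735 = 23/490
P(Z=0 | obs) = 17/1470 / 23/490 = 17/69
P(Z=1 | obs) = 26/735 / 23/490 = 52/69

P(Z=0) = 17/69, P(Z=1) = 52/69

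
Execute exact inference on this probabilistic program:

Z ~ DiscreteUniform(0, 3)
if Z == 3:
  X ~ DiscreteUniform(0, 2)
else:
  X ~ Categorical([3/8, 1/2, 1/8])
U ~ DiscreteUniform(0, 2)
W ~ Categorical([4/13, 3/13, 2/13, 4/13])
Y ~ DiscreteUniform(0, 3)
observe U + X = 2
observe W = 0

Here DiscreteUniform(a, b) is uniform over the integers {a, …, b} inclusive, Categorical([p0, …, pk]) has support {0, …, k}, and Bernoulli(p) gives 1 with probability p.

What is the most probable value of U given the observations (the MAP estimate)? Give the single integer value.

Enumerate traces; 48 have nonzero weight after conditioning:
  (Z=0, X=0, U=2, W=0, Y=0) weight 1/416
  (Z=0, X=0, U=2, W=0, Y=1) weight 1/416
  (Z=0, X=0, U=2, W=0, Y=2) weight 1/416
  (Z=0, X=0, U=2, W=0, Y=3) weight 1/416
  (Z=0, X=1, U=1, W=0, Y=0) weight 1/312
  (Z=0, X=1, U=1, W=0, Y=1) weight 1/312
  (Z=0, X=1, U=1, W=0, Y=2) weight 1/312
  (Z=0, X=1, U=1, W=0, Y=3) weight 1/312
  (Z=0, X=2, U=0, W=0, Y=0) weight 1/1248
  … 39 more
Group by U:
  weight(U=0) = 17/936
  weight(U=1) = 11/234
  weight(U=2) = 35/936
Total weight = 17/936 + 11/234 + 35/936 = 4/39
P(U=0 | obs) = 17/936 / 4/39 = 17/96
P(U=1 | obs) = 11/234 / 4/39 = 11/24
P(U=2 | obs) = 35/936 / 4/39 = 35/96
argmax = 1

argmax_v P(U = v | obs) = 1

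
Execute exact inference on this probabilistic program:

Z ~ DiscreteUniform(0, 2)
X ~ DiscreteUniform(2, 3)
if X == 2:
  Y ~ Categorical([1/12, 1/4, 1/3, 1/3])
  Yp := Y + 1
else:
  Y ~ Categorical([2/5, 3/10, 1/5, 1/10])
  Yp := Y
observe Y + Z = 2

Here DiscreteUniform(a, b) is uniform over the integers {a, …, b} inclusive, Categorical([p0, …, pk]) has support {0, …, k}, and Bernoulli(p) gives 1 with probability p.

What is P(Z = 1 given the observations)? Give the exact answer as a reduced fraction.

Enumerate traces; 6 have nonzero weight after conditioning:
  (Z=0, X=2, Y=2) weight 1/18
  (Z=0, X=3, Y=2) weight 1/30
  (Z=1, X=2, Y=1) weight 1/24
  (Z=1, X=3, Y=1) weight 1/20
  (Z=2, X=2, Y=0) weight 1/72
  (Z=2, X=3, Y=0) weight 1/15
Group by Z:
  weight(Z=0) = 4/45
  weight(Z=1) = 11/120
  weight(Z=2) = 29/360
Total weight = 4/45 + 11/120 + 29/360 = 47/180
P(Z=0 | obs) = 4/45 / 47/180 = 16/47
P(Z=1 | obs) = 11/120 / 47/180 = 33/94
P(Z=2 | obs) = 29/360 / 47/180 = 29/94

P(Z = 1 | obs) = 33/94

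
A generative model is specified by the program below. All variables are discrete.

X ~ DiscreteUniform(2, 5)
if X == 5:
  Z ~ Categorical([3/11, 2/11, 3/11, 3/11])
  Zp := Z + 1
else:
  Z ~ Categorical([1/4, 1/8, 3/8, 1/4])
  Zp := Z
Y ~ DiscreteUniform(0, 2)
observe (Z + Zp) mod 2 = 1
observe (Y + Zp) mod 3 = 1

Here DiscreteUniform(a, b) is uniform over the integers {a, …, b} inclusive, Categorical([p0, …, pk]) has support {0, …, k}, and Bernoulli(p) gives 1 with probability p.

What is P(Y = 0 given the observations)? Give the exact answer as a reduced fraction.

P(Y = 0 | obs) = 6/11

Enumerate traces; 4 have nonzero weight after conditioning:
  (X=5, Z=0, Y=0) weight 1/44
  (X=5, Z=1, Y=2) weight 1/66
  (X=5, Z=2, Y=1) weight 1/44
  (X=5, Z=3, Y=0) weight 1/44
Group by Y:
  weight(Y=0) = 1/22
  weight(Y=1) = 1/44
  weight(Y=2) = 1/66
Total weight = 1/22 + 1/44 + 1/66 = 1/12
P(Y=0 | obs) = 1/22 / 1/12 = 6/11
P(Y=1 | obs) = 1/44 / 1/12 = 3/11
P(Y=2 | obs) = 1/66 / 1/12 = 2/11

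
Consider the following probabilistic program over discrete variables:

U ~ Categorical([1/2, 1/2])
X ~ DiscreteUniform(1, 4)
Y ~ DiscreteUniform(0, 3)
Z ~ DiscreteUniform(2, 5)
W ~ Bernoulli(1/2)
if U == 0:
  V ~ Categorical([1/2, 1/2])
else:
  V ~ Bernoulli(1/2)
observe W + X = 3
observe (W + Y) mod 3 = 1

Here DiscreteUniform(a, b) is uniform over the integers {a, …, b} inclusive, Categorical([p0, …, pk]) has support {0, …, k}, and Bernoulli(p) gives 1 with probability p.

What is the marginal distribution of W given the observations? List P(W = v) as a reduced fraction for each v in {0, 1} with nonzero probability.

Enumerate traces; 48 have nonzero weight after conditioning:
  (U=0, X=2, Y=0, Z=2, W=1, V=0) weight 1/512
  (U=0, X=2, Y=0, Z=2, W=1, V=1) weight 1/512
  (U=0, X=2, Y=0, Z=3, W=1, V=0) weight 1/512
  (U=0, X=2, Y=0, Z=3, W=1, V=1) weight 1/512
  (U=0, X=2, Y=0, Z=4, W=1, V=0) weight 1/512
  (U=0, X=2, Y=0, Z=4, W=1, V=1) weight 1/512
  (U=0, X=2, Y=0, Z=5, W=1, V=0) weight 1/512
  (U=0, X=2, Y=0, Z=5, W=1, V=1) weight 1/512
  (U=0, X=3, Y=1, Z=2, W=0, V=0) weight 1/512
  … 39 more
Group by W:
  weight(W=0) = 1/32
  weight(W=1) = 1/16
Total weight = 1/32 + 1/16 = 3/32
P(W=0 | obs) = 1/32 / 3/32 = 1/3
P(W=1 | obs) = 1/16 / 3/32 = 2/3

P(W=0) = 1/3, P(W=1) = 2/3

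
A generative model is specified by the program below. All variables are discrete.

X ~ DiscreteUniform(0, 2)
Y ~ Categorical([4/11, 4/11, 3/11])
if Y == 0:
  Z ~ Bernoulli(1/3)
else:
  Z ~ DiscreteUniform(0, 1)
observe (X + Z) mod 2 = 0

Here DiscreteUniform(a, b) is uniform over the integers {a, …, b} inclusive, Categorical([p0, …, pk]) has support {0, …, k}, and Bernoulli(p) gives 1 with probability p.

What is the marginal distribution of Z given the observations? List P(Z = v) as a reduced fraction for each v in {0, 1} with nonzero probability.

P(Z=0) = 74/103, P(Z=1) = 29/103

Enumerate traces; 9 have nonzero weight after conditioning:
  (X=0, Y=0, Z=0) weight 8/99
  (X=0, Y=1, Z=0) weight 2/33
  (X=0, Y=2, Z=0) weight 1/22
  (X=1, Y=0, Z=1) weight 4/99
  (X=1, Y=1, Z=1) weight 2/33
  (X=1, Y=2, Z=1) weight 1/22
  (X=2, Y=0, Z=0) weight 8/99
  (X=2, Y=1, Z=0) weight 2/33
  … 1 more
Group by Z:
  weight(Z=0) = 37/99
  weight(Z=1) = 29/198
Total weight = 37/99 + 29/198 = 103/198
P(Z=0 | obs) = 37/99 / 103/198 = 74/103
P(Z=1 | obs) = 29/198 / 103/198 = 29/103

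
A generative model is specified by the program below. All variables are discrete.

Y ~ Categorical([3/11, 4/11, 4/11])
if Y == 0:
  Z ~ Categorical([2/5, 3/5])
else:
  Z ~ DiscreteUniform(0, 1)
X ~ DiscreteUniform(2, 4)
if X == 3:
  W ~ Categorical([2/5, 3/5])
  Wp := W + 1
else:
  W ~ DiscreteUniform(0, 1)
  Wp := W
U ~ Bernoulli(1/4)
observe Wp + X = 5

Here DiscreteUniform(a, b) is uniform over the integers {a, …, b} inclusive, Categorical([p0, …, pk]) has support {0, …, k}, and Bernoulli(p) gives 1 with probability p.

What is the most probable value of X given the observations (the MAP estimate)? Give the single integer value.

Enumerate traces; 24 have nonzero weight after conditioning:
  (Y=0, Z=0, X=3, W=1, U=0) weight 9/550
  (Y=0, Z=0, X=3, W=1, U=1) weight 3/550
  (Y=0, Z=0, X=4, W=1, U=0) weight 3/220
  (Y=0, Z=0, X=4, W=1, U=1) weight 1/220
  (Y=0, Z=1, X=3, W=1, U=0) weight 27/1100
  (Y=0, Z=1, X=3, W=1, U=1) weight 9/1100
  (Y=0, Z=1, X=4, W=1, U=0) weight 9/440
  (Y=0, Z=1, X=4, W=1, U=1) weight 3/440
  … 16 more
Group by X:
  weight(X=3) = 1/5
  weight(X=4) = 1/6
Total weight = 1/5 + 1/6 = 11/30
P(X=3 | obs) = 1/5 / 11/30 = 6/11
P(X=4 | obs) = 1/6 / 11/30 = 5/11
argmax = 3

argmax_v P(X = v | obs) = 3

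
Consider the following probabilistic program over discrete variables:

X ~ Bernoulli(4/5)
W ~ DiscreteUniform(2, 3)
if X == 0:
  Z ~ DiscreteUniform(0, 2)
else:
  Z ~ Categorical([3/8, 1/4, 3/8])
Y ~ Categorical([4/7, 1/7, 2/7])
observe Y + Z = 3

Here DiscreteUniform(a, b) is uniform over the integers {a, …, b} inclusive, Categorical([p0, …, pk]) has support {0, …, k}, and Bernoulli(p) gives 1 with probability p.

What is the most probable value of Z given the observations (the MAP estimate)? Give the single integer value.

Enumerate traces; 8 have nonzero weight after conditioning:
  (X=0, W=2, Z=1, Y=2) weight 1/105
  (X=0, W=2, Z=2, Y=1) weight 1/210
  (X=0, W=3, Z=1, Y=2) weight 1/105
  (X=0, W=3, Z=2, Y=1) weight 1/210
  (X=1, W=2, Z=1, Y=2) weight 1/35
  (X=1, W=2, Z=2, Y=1) weight 3/140
  (X=1, W=3, Z=1, Y=2) weight 1/35
  (X=1, W=3, Z=2, Y=1) weight 3/140
Group by Z:
  weight(Z=1) = 8/105
  weight(Z=2) = 11/210
Total weight = 8/105 + 11/210 = 9/70
P(Z=1 | obs) = 8/105 / 9/70 = 16/27
P(Z=2 | obs) = 11/210 / 9/70 = 11/27
argmax = 1

argmax_v P(Z = v | obs) = 1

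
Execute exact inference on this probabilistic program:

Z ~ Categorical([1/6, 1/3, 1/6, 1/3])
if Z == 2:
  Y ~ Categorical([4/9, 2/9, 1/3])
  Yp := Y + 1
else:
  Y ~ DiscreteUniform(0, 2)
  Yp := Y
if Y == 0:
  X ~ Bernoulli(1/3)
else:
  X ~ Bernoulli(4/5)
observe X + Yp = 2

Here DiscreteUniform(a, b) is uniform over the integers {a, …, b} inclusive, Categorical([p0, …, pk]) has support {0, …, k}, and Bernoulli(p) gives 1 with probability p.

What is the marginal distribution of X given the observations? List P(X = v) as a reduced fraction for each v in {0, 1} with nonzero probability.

Enumerate traces; 8 have nonzero weight after conditioning:
  (Z=0, Y=1, X=1) weight 2/45
  (Z=0, Y=2, X=0) weight 1/90
  (Z=1, Y=1, X=1) weight 4/45
  (Z=1, Y=2, X=0) weight 1/45
  (Z=2, Y=0, X=1) weight 2/81
  (Z=2, Y=1, X=0) weight 1/135
  (Z=3, Y=1, X=1) weight 4/45
  (Z=3, Y=2, X=0) weight 1/45
Group by X:
  weight(X=0) = 17/270
  weight(X=1) = 20/81
Total weight = 17/270 + 20/81 = 251/810
P(X=0 | obs) = 17/270 / 251/810 = 51/251
P(X=1 | obs) = 20/81 / 251/810 = 200/251

P(X=0) = 51/251, P(X=1) = 200/251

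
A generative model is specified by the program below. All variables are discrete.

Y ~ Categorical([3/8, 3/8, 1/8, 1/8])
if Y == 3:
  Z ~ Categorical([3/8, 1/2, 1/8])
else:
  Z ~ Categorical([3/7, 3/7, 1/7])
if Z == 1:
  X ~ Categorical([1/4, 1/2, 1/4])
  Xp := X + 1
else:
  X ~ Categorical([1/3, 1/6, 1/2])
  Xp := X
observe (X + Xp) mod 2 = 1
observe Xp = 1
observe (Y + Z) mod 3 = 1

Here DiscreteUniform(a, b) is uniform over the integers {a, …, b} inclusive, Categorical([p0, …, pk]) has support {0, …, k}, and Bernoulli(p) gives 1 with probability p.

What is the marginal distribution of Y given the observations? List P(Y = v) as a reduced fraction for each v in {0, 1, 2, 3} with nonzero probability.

Enumerate traces; 2 have nonzero weight after conditioning:
  (Y=0, Z=1, X=0) weight 9/224
  (Y=3, Z=1, X=0) weight 1/64
Group by Y:
  weight(Y=0) = 9/224
  weight(Y=3) = 1/64
Total weight = 9/224 + 1/64 = 25/448
P(Y=0 | obs) = 9/224 / 25/448 = 18/25
P(Y=3 | obs) = 1/64 / 25/448 = 7/25

P(Y=0) = 18/25, P(Y=3) = 7/25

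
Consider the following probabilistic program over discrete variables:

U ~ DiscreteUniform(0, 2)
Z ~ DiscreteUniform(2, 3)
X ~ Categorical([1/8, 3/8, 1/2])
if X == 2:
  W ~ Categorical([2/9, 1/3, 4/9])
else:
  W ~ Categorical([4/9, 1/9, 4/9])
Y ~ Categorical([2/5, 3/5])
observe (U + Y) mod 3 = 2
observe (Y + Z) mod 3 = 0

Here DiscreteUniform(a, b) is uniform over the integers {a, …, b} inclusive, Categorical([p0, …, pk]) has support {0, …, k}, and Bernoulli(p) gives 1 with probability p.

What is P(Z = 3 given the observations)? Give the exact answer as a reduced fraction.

Enumerate traces; 18 have nonzero weight after conditioning:
  (U=1, Z=2, X=0, W=0, Y=1) weight 1/180
  (U=1, Z=2, X=0, W=1, Y=1) weight 1/720
  (U=1, Z=2, X=0, W=2, Y=1) weight 1/180
  (U=1, Z=2, X=1, W=0, Y=1) weight 1/60
  (U=1, Z=2, X=1, W=1, Y=1) weight 1/240
  (U=1, Z=2, X=1, W=2, Y=1) weight 1/60
  (U=1, Z=2, X=2, W=0, Y=1) weight 1/90
  (U=1, Z=2, X=2, W=1, Y=1) weight 1/60
  (U=2, Z=3, X=0, W=0, Y=0) weight 1/270
  … 9 more
Group by Z:
  weight(Z=2) = 1/10
  weight(Z=3) = 1/15
Total weight = 1/10 + 1/15 = 1/6
P(Z=2 | obs) = 1/10 / 1/6 = 3/5
P(Z=3 | obs) = 1/15 / 1/6 = 2/5

P(Z = 3 | obs) = 2/5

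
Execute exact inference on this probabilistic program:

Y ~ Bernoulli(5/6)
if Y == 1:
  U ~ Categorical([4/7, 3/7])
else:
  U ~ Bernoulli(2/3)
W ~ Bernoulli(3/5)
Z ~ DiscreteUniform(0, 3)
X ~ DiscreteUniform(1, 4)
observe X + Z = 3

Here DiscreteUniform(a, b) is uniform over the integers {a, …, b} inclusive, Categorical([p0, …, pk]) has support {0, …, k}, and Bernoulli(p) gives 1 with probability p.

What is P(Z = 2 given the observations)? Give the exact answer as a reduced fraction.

Enumerate traces; 24 have nonzero weight after conditioning:
  (Y=0, U=0, W=0, Z=0, X=3) weight 1/720
  (Y=0, U=0, W=0, Z=1, X=2) weight 1/720
  (Y=0, U=0, W=0, Z=2, X=1) weight 1/720
  (Y=0, U=0, W=1, Z=0, X=3) weight 1/480
  (Y=0, U=0, W=1, Z=1, X=2) weight 1/480
  (Y=0, U=0, W=1, Z=2, X=1) weight 1/480
  (Y=0, U=1, W=0, Z=0, X=3) weight 1/360
  (Y=0, U=1, W=0, Z=1, X=2) weight 1/360
  … 16 more
Group by Z:
  weight(Z=0) = 1/16
  weight(Z=1) = 1/16
  weight(Z=2) = 1/16
Total weight = 1/16 + 1/16 + 1/16 = 3/16
P(Z=0 | obs) = 1/16 / 3/16 = 1/3
P(Z=1 | obs) = 1/16 / 3/16 = 1/3
P(Z=2 | obs) = 1/16 / 3/16 = 1/3

P(Z = 2 | obs) = 1/3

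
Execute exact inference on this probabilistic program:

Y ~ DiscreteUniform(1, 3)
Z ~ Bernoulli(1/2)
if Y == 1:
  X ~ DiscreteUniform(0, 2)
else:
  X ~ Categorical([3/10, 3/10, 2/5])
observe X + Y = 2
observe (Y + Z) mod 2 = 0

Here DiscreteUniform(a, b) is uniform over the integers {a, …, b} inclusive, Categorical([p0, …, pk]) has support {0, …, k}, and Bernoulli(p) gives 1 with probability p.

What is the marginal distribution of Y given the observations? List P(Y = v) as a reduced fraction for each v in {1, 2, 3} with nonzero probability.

Enumerate traces; 2 have nonzero weight after conditioning:
  (Y=1, Z=1, X=1) weight 1/18
  (Y=2, Z=0, X=0) weight 1/20
Group by Y:
  weight(Y=1) = 1/18
  weight(Y=2) = 1/20
Total weight = 1/18 + 1/20 = 19/180
P(Y=1 | obs) = 1/18 / 19/180 = 10/19
P(Y=2 | obs) = 1/20 / 19/180 = 9/19

P(Y=1) = 10/19, P(Y=2) = 9/19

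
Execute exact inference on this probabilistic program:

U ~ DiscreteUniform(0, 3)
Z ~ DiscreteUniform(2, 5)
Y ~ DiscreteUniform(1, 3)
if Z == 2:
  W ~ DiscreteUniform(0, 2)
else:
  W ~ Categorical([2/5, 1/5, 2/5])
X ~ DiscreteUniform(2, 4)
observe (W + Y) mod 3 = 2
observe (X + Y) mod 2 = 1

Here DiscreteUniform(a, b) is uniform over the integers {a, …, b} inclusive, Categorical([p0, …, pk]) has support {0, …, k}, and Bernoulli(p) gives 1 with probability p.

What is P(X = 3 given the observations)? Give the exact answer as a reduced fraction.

P(X = 3 | obs) = 23/97

Enumerate traces; 80 have nonzero weight after conditioning:
  (U=0, Z=2, Y=1, W=1, X=2) weight 1/432
  (U=0, Z=2, Y=1, W=1, X=4) weight 1/432
  (U=0, Z=2, Y=2, W=0, X=3) weight 1/432
  (U=0, Z=2, Y=3, W=2, X=2) weight 1/432
  (U=0, Z=2, Y=3, W=2, X=4) weight 1/432
  (U=0, Z=3, Y=1, W=1, X=2) weight 1/720
  (U=0, Z=3, Y=1, W=1, X=4) weight 1/720
  (U=0, Z=3, Y=2, W=0, X=3) weight 1/360
  … 72 more
Group by X:
  weight(X=2) = 37/540
  weight(X=3) = 23/540
  weight(X=4) = 37/540
Total weight = 37/540 + 23/540 + 37/540 = 97/540
P(X=2 | obs) = 37/540 / 97/540 = 37/97
P(X=3 | obs) = 23/540 / 97/540 = 23/97
P(X=4 | obs) = 37/540 / 97/540 = 37/97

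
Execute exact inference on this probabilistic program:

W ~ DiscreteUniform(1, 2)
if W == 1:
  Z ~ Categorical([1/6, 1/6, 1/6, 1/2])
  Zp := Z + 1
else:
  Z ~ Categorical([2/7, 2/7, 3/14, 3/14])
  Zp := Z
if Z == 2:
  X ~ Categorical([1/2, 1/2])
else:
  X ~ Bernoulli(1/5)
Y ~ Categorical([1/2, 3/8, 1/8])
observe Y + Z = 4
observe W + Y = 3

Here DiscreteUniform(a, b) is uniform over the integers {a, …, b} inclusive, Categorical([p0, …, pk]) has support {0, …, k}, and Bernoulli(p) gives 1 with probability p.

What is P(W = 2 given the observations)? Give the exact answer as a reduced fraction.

P(W = 2 | obs) = 27/34

Enumerate traces; 4 have nonzero weight after conditioning:
  (W=1, Z=2, X=0, Y=2) weight 1/192
  (W=1, Z=2, X=1, Y=2) weight 1/192
  (W=2, Z=3, X=0, Y=1) weight 9/280
  (W=2, Z=3, X=1, Y=1) weight 9/1120
Group by W:
  weight(W=1) = 1/96
  weight(W=2) = 9/224
Total weight = 1/96 + 9/224 = 17/336
P(W=1 | obs) = 1/96 / 17/336 = 7/34
P(W=2 | obs) = 9/224 / 17/336 = 27/34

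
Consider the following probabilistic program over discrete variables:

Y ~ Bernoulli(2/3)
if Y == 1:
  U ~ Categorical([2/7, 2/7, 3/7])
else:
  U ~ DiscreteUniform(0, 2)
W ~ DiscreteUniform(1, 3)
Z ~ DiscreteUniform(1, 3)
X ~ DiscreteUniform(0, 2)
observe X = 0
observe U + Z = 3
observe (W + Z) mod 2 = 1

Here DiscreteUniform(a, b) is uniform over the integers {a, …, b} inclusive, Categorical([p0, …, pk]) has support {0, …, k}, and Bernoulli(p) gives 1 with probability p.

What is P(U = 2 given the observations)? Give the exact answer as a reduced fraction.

Enumerate traces; 8 have nonzero weight after conditioning:
  (Y=0, U=0, W=2, Z=3, X=0) weight 1/243
  (Y=0, U=1, W=1, Z=2, X=0) weight 1/243
  (Y=0, U=1, W=3, Z=2, X=0) weight 1/243
  (Y=0, U=2, W=2, Z=1, X=0) weight 1/243
  (Y=1, U=0, W=2, Z=3, X=0) weight 4/567
  (Y=1, U=1, W=1, Z=2, X=0) weight 4/567
  (Y=1, U=1, W=3, Z=2, X=0) weight 4/567
  (Y=1, U=2, W=2, Z=1, X=0) weight 2/189
Group by U:
  weight(U=0) = 19/1701
  weight(U=1) = 38/1701
  weight(U=2) = 25/1701
Total weight = 19/1701 + 38/1701 + 25/1701 = 82/1701
P(U=0 | obs) = 19/1701 / 82/1701 = 19/82
P(U=1 | obs) = 38/1701 / 82/1701 = 19/41
P(U=2 | obs) = 25/1701 / 82/1701 = 25/82

P(U = 2 | obs) = 25/82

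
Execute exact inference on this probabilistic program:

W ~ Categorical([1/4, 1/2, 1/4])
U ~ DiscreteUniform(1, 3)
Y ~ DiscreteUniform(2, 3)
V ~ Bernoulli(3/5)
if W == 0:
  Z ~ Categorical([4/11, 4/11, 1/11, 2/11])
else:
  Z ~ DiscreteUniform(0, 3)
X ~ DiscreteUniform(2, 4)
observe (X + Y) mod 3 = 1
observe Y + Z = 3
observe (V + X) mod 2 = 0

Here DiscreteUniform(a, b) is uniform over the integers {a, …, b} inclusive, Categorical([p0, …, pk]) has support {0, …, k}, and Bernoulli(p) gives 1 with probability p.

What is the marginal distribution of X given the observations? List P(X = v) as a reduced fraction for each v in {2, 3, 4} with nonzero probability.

Enumerate traces; 18 have nonzero weight after conditioning:
  (W=0, U=1, Y=2, V=0, Z=1, X=2) weight 1/495
  (W=0, U=1, Y=3, V=0, Z=0, X=4) weight 1/495
  (W=0, U=2, Y=2, V=0, Z=1, X=2) weight 1/495
  (W=0, U=2, Y=3, V=0, Z=0, X=4) weight 1/495
  (W=0, U=3, Y=2, V=0, Z=1, X=2) weight 1/495
  (W=0, U=3, Y=3, V=0, Z=0, X=4) weight 1/495
  (W=1, U=1, Y=2, V=0, Z=1, X=2) weight 1/360
  (W=1, U=1, Y=3, V=0, Z=0, X=4) weight 1/360
  … 10 more
Group by X:
  weight(X=2) = 49/2640
  weight(X=4) = 49/2640
Total weight = 49/2640 + 49/2640 = 49/1320
P(X=2 | obs) = 49/2640 / 49/1320 = 1/2
P(X=4 | obs) = 49/2640 / 49/1320 = 1/2

P(X=2) = 1/2, P(X=4) = 1/2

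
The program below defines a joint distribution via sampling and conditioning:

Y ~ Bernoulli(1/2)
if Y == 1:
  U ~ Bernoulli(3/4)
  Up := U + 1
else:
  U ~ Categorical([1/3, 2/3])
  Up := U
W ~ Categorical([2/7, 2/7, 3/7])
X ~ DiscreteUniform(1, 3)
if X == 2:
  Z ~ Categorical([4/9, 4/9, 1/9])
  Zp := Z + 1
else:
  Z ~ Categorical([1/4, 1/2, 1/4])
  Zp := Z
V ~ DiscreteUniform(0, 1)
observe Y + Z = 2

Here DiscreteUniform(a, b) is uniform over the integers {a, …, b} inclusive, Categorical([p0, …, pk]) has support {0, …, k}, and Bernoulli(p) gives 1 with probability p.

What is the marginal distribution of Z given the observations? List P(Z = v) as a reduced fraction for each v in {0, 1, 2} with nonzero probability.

P(Z=1) = 26/37, P(Z=2) = 11/37

Enumerate traces; 72 have nonzero weight after conditioning:
  (Y=0, U=0, W=0, X=1, Z=2, V=0) weight 1/504
  (Y=0, U=0, W=0, X=1, Z=2, V=1) weight 1/504
  (Y=0, U=0, W=0, X=2, Z=2, V=0) weight 1/1134
  (Y=0, U=0, W=0, X=2, Z=2, V=1) weight 1/1134
  (Y=0, U=0, W=0, X=3, Z=2, V=0) weight 1/504
  (Y=0, U=0, W=0, X=3, Z=2, V=1) weight 1/504
  (Y=0, U=0, W=1, X=1, Z=2, V=0) weight 1/504
  (Y=0, U=0, W=1, X=1, Z=2, V=1) weight 1/504
  (Y=1, U=0, W=0, X=1, Z=1, V=0) weight 1/336
  … 63 more
Group by Z:
  weight(Z=1) = 13/54
  weight(Z=2) = 11/108
Total weight = 13/54 + 11/108 = 37/108
P(Z=1 | obs) = 13/54 / 37/108 = 26/37
P(Z=2 | obs) = 11/108 / 37/108 = 11/37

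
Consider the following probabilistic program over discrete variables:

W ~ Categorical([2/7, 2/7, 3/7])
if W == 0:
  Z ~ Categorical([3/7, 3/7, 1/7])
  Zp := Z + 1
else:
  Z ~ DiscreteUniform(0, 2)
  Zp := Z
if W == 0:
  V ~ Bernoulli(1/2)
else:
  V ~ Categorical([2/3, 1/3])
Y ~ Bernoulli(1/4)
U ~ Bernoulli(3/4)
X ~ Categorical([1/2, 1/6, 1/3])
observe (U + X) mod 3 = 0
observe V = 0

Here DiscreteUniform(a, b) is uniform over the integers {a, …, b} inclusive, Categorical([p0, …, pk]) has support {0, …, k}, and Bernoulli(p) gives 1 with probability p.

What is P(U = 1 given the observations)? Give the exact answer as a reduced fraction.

Enumerate traces; 36 have nonzero weight after conditioning:
  (W=0, Z=0, V=0, Y=0, U=0, X=0) weight 9/1568
  (W=0, Z=0, V=0, Y=0, U=1, X=2) weight 9/784
  (W=0, Z=0, V=0, Y=1, U=0, X=0) weight 3/1568
  (W=0, Z=0, V=0, Y=1, U=1, X=2) weight 3/784
  (W=0, Z=1, V=0, Y=0, U=0, X=0) weight 9/1568
  (W=0, Z=1, V=0, Y=0, U=1, X=2) weight 9/784
  (W=0, Z=1, V=0, Y=1, U=0, X=0) weight 3/1568
  (W=0, Z=1, V=0, Y=1, U=1, X=2) weight 3/784
  … 28 more
Group by U:
  weight(U=0) = 13/168
  weight(U=1) = 13/84
Total weight = 13/168 + 13/84 = 13/56
P(U=0 | obs) = 13/168 / 13/56 = 1/3
P(U=1 | obs) = 13/84 / 13/56 = 2/3

P(U = 1 | obs) = 2/3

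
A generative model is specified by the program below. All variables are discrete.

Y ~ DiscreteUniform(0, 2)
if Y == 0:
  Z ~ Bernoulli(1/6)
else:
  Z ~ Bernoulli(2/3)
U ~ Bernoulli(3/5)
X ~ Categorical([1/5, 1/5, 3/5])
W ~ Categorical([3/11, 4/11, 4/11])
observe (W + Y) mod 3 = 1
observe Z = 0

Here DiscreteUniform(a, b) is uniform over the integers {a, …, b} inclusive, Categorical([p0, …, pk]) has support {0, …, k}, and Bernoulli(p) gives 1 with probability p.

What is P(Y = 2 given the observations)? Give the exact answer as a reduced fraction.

P(Y = 2 | obs) = 4/17

Enumerate traces; 18 have nonzero weight after conditioning:
  (Y=0, Z=0, U=0, X=0, W=1) weight 4/495
  (Y=0, Z=0, U=0, X=1, W=1) weight 4/495
  (Y=0, Z=0, U=0, X=2, W=1) weight 4/165
  (Y=0, Z=0, U=1, X=0, W=1) weight 2/165
  (Y=0, Z=0, U=1, X=1, W=1) weight 2/165
  (Y=0, Z=0, U=1, X=2, W=1) weight 2/55
  (Y=1, Z=0, U=0, X=0, W=0) weight 2/825
  (Y=1, Z=0, U=0, X=1, W=0) weight 2/825
  (Y=2, Z=0, U=0, X=0, W=2) weight 8/2475
  … 9 more
Group by Y:
  weight(Y=0) = 10/99
  weight(Y=1) = 1/33
  weight(Y=2) = 4/99
Total weight = 10/99 + 1/33 + 4/99 = 17/99
P(Y=0 | obs) = 10/99 / 17/99 = 10/17
P(Y=1 | obs) = 1/33 / 17/99 = 3/17
P(Y=2 | obs) = 4/99 / 17/99 = 4/17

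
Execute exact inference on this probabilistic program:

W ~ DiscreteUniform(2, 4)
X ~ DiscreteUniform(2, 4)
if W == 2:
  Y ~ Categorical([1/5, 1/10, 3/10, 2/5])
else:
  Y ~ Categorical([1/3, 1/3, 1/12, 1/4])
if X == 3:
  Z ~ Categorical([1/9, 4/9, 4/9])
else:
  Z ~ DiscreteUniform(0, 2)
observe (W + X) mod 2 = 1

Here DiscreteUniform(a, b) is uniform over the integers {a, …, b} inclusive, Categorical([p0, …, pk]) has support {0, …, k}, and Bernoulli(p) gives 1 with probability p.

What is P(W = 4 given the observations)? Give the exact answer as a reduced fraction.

Enumerate traces; 48 have nonzero weight after conditioning:
  (W=2, X=3, Y=0, Z=0) weight 1/405
  (W=2, X=3, Y=0, Z=1) weight 4/405
  (W=2, X=3, Y=0, Z=2) weight 4/405
  (W=2, X=3, Y=1, Z=0) weight 1/810
  (W=2, X=3, Y=1, Z=1) weight 2/405
  (W=2, X=3, Y=1, Z=2) weight 2/405
  (W=2, X=3, Y=2, Z=0) weight 1/270
  (W=2, X=3, Y=2, Z=1) weight 2/135
  (W=3, X=2, Y=0, Z=0) weight 1/81
  (W=4, X=3, Y=0, Z=0) weight 1/243
  … 38 more
Group by W:
  weight(W=2) = 1/9
  weight(W=3) = 2/9
  weight(W=4) = 1/9
Total weight = 1/9 + 2/9 + 1/9 = 4/9
P(W=2 | obs) = 1/9 / 4/9 = 1/4
P(W=3 | obs) = 2/9 / 4/9 = 1/2
P(W=4 | obs) = 1/9 / 4/9 = 1/4

P(W = 4 | obs) = 1/4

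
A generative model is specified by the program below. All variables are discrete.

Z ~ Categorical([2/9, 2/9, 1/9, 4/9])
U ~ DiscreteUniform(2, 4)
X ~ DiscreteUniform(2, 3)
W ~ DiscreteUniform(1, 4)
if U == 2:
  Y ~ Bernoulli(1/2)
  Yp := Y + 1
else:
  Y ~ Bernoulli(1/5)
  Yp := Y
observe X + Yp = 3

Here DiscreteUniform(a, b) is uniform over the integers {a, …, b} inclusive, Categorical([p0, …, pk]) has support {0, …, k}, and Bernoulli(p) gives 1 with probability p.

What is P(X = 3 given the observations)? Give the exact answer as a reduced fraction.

Enumerate traces; 80 have nonzero weight after conditioning:
  (Z=0, U=2, X=2, W=1, Y=0) weight 1/216
  (Z=0, U=2, X=2, W=2, Y=0) weight 1/216
  (Z=0, U=2, X=2, W=3, Y=0) weight 1/216
  (Z=0, U=2, X=2, W=4, Y=0) weight 1/216
  (Z=0, U=3, X=2, W=1, Y=1) weight 1/540
  (Z=0, U=3, X=2, W=2, Y=1) weight 1/540
  (Z=0, U=3, X=2, W=3, Y=1) weight 1/540
  (Z=0, U=3, X=2, W=4, Y=1) weight 1/540
  (Z=0, U=3, X=3, W=1, Y=0) weight 1/135
  … 71 more
Group by X:
  weight(X=2) = 3/20
  weight(X=3) = 4/15
Total weight = 3/20 + 4/15 = 5/12
P(X=2 | obs) = 3/20 / 5/12 = 9/25
P(X=3 | obs) = 4/15 / 5/12 = 16/25

P(X = 3 | obs) = 16/25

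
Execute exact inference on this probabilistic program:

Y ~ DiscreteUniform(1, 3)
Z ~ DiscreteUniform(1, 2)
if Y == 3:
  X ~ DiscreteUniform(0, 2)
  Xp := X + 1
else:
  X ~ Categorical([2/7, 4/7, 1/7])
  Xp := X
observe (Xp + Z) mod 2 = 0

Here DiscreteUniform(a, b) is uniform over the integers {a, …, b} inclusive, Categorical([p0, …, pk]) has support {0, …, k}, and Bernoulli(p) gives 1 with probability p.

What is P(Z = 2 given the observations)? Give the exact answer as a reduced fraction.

Enumerate traces; 9 have nonzero weight after conditioning:
  (Y=1, Z=1, X=1) weight 2/21
  (Y=1, Z=2, X=0) weight 1/21
  (Y=1, Z=2, X=2) weight 1/42
  (Y=2, Z=1, X=1) weight 2/21
  (Y=2, Z=2, X=0) weight 1/21
  (Y=2, Z=2, X=2) weight 1/42
  (Y=3, Z=1, X=0) weight 1/18
  (Y=3, Z=1, X=2) weight 1/18
  … 1 more
Group by Z:
  weight(Z=1) = 19/63
  weight(Z=2) = 25/126
Total weight = 19/63 + 25/126 = 1/2
P(Z=1 | obs) = 19/63 / 1/2 = 38/63
P(Z=2 | obs) = 25/126 / 1/2 = 25/63

P(Z = 2 | obs) = 25/63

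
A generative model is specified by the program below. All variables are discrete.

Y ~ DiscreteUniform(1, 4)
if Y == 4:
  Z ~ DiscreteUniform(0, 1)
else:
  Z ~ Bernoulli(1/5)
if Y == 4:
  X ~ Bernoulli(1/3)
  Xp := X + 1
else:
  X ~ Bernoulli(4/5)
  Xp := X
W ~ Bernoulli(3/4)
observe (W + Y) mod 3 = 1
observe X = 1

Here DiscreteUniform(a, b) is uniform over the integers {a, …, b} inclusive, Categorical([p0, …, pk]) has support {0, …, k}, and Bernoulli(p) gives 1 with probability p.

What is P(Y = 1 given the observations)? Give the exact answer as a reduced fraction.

P(Y = 1 | obs) = 12/53

Enumerate traces; 6 have nonzero weight after conditioning:
  (Y=1, Z=0, X=1, W=0) weight 1/25
  (Y=1, Z=1, X=1, W=0) weight 1/100
  (Y=3, Z=0, X=1, W=1) weight 3/25
  (Y=3, Z=1, X=1, W=1) weight 3/100
  (Y=4, Z=0, X=1, W=0) weight 1/96
  (Y=4, Z=1, X=1, W=0) weight 1/96
Group by Y:
  weight(Y=1) = 1/20
  weight(Y=3) = 3/20
  weight(Y=4) = 1/48
Total weight = 1/20 + 3/20 + 1/48 = 53/240
P(Y=1 | obs) = 1/20 / 53/240 = 12/53
P(Y=3 | obs) = 3/20 / 53/240 = 36/53
P(Y=4 | obs) = 1/48 / 53/240 = 5/53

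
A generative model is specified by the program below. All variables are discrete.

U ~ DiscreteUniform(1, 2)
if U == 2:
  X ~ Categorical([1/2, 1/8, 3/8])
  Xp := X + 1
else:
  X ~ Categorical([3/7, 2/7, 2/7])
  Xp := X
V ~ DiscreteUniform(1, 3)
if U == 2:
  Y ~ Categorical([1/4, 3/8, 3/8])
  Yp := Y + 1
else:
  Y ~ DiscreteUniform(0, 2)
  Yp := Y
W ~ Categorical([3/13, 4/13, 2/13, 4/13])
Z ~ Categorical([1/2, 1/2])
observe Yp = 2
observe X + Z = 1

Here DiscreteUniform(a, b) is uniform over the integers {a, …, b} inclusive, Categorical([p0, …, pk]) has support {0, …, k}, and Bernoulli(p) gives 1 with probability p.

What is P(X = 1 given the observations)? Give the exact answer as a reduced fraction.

Enumerate traces; 48 have nonzero weight after conditioning:
  (U=1, X=0, V=1, Y=2, W=0, Z=1) weight 1/364
  (U=1, X=0, V=1, Y=2, W=1, Z=1) weight 1/273
  (U=1, X=0, V=1, Y=2, W=2, Z=1) weight 1/546
  (U=1, X=0, V=1, Y=2, W=3, Z=1) weight 1/273
  (U=1, X=0, V=2, Y=2, W=0, Z=1) weight 1/364
  (U=1, X=0, V=2, Y=2, W=1, Z=1) weight 1/273
  (U=1, X=0, V=2, Y=2, W=2, Z=1) weight 1/546
  (U=1, X=0, V=2, Y=2, W=3, Z=1) weight 1/273
  (U=1, X=1, V=1, Y=2, W=0, Z=0) weight 1/546
  … 39 more
Group by X:
  weight(X=0) = 37/448
  weight(X=1) = 191/5376
Total weight = 37/448 + 191/5376 = 635/5376
P(X=0 | obs) = 37/448 / 635/5376 = 444/635
P(X=1 | obs) = 191/5376 / 635/5376 = 191/635

P(X = 1 | obs) = 191/635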